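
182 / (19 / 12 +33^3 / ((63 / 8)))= 1176 / 29497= 0.04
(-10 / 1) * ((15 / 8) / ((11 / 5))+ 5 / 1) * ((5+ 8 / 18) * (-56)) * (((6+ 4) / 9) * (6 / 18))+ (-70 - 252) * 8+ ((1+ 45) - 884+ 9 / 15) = 42702409 / 13365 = 3195.09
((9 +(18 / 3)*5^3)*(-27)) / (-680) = 20493 / 680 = 30.14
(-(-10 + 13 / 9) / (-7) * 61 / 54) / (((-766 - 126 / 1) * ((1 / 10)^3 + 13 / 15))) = 83875 / 47017989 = 0.00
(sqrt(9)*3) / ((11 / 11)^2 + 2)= 3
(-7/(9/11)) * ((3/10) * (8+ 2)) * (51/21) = -187/3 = -62.33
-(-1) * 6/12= 1/2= 0.50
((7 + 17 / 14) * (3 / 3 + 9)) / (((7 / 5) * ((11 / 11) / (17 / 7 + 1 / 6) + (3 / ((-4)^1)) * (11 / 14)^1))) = -501400 / 1743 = -287.66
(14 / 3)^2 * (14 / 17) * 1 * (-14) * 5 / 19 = -192080 / 2907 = -66.07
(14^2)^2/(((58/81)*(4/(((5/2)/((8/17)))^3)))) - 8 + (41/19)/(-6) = 6807803414837/3385344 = 2010963.56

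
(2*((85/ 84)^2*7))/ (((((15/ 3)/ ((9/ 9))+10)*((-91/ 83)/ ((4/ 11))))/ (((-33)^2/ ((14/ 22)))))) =-14512135/ 26754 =-542.43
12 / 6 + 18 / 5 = 28 / 5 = 5.60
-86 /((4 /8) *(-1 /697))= 119884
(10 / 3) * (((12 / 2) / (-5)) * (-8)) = 32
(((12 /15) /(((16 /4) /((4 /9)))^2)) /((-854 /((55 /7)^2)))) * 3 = -1210 /564921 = -0.00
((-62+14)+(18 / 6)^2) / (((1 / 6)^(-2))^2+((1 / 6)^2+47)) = -1404 / 48349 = -0.03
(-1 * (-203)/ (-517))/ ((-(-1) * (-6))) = 203/ 3102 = 0.07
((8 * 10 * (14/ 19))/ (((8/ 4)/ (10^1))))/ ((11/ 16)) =89600/ 209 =428.71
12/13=0.92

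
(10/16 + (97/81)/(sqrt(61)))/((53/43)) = 4171*sqrt(61)/261873 + 215/424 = 0.63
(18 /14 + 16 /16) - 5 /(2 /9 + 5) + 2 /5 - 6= -7027 /1645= -4.27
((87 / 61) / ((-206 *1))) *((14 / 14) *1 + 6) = -609 / 12566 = -0.05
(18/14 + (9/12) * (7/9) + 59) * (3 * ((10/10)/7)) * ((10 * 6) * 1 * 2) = 153390/49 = 3130.41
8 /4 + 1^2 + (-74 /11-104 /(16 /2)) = -184 /11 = -16.73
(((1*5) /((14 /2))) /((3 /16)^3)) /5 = 4096 /189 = 21.67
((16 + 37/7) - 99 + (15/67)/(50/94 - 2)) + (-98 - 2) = -1918649/10787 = -177.87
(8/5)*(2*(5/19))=16/19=0.84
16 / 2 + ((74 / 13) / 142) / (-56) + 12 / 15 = 2274087 / 258440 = 8.80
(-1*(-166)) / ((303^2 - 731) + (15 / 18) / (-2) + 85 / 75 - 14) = 9960 / 5463883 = 0.00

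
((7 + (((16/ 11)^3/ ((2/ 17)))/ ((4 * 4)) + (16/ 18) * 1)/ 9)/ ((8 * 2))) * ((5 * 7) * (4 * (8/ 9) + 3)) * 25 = 40520927125/ 15524784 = 2610.08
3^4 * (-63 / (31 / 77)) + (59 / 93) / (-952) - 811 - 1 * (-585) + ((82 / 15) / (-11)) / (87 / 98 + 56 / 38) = -92077770463531 / 7137034520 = -12901.40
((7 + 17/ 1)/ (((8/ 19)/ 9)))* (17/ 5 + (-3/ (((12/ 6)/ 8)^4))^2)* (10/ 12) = 504302427/ 2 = 252151213.50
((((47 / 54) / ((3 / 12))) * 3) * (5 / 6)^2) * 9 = 1175 / 18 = 65.28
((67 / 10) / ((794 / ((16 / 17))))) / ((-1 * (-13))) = 268 / 438685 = 0.00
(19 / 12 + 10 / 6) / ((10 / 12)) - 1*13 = -91 / 10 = -9.10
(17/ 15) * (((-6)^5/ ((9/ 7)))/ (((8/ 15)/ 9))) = -115668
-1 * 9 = -9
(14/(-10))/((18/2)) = -7/45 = -0.16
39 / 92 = 0.42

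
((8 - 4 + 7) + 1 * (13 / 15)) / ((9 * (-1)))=-178 / 135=-1.32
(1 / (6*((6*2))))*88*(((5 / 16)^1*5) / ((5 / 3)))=55 / 48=1.15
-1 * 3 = -3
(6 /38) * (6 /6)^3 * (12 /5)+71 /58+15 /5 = 4.60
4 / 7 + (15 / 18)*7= 6.40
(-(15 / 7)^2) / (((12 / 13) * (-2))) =2.49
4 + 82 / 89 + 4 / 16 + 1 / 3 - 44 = -41113 / 1068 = -38.50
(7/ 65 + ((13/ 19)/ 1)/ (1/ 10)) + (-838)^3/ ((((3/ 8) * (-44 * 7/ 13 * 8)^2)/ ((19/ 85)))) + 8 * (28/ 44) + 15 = -58180164847151/ 5975009040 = -9737.25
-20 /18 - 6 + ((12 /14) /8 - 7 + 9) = -1261 /252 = -5.00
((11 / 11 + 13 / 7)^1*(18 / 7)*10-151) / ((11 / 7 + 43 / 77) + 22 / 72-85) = 1504404 / 1602083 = 0.94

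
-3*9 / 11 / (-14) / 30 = 9 / 1540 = 0.01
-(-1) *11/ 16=11/ 16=0.69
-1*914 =-914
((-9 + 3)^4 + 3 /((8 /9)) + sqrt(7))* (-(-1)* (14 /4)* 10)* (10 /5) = 70* sqrt(7) + 363825 /4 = 91141.45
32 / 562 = 16 / 281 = 0.06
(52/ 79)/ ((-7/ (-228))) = 11856/ 553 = 21.44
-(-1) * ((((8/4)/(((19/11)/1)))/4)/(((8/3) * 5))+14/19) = 1153/1520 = 0.76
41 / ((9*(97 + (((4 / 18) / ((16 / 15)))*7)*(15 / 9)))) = 328 / 7159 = 0.05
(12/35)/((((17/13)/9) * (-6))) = -234/595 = -0.39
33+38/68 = 1141/34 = 33.56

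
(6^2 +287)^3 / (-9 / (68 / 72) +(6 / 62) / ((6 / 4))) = -17758986709 / 4988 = -3560342.16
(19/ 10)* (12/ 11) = 114/ 55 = 2.07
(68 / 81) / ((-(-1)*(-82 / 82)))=-68 / 81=-0.84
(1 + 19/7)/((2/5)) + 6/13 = 887/91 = 9.75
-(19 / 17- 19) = 304 / 17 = 17.88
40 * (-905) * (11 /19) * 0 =0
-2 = -2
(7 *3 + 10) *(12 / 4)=93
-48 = -48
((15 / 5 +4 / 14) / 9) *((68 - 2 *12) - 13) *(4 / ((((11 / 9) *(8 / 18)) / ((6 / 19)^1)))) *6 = 231012 / 1463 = 157.90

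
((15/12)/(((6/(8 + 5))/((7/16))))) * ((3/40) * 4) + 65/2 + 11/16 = 8587/256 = 33.54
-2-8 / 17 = -42 / 17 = -2.47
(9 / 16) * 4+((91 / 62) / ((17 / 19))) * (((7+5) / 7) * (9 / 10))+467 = 471.78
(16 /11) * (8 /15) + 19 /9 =1429 /495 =2.89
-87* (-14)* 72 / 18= 4872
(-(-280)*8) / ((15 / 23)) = 10304 / 3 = 3434.67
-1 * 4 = -4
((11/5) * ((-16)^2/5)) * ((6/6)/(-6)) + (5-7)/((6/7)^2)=-9673/450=-21.50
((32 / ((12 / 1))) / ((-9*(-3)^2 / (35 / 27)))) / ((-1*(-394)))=-140 / 1292517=-0.00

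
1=1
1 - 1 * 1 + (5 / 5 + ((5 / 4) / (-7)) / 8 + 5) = 1339 / 224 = 5.98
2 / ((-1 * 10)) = -1 / 5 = -0.20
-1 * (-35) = 35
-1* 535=-535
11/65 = 0.17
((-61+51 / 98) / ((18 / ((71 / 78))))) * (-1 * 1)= 420817 / 137592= 3.06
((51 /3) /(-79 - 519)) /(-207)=17 /123786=0.00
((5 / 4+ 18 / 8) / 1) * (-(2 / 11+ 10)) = -392 / 11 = -35.64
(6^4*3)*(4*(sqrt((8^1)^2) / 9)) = 13824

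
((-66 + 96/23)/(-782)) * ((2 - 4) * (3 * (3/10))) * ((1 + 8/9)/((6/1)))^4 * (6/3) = -388127/138830760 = -0.00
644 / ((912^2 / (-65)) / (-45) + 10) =104650 / 47833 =2.19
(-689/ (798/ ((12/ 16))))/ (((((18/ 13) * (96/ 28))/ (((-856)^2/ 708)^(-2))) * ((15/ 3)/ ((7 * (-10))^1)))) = 218255219/ 122413666418688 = 0.00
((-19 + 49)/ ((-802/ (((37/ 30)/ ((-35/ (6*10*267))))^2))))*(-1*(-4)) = -4684542768/ 98245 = -47682.25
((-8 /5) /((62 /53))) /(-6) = 106 /465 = 0.23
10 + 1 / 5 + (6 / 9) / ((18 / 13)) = 1442 / 135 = 10.68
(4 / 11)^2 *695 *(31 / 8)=43090 / 121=356.12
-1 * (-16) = 16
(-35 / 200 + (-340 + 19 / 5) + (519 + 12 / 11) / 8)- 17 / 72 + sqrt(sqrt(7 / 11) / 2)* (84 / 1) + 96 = -139075 / 792 + 42* 11^(3 / 4)* sqrt(2)* 7^(1 / 4) / 11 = -122.55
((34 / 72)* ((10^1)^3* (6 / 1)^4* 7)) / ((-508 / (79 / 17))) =-4977000 / 127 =-39188.98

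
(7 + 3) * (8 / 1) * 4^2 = 1280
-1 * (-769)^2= -591361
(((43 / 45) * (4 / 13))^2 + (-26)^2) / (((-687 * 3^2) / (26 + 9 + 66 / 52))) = -109092692006 / 27507703275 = -3.97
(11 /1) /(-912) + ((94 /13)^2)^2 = 71203990981 /26047632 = 2733.61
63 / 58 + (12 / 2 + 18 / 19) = 8853 / 1102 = 8.03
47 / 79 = 0.59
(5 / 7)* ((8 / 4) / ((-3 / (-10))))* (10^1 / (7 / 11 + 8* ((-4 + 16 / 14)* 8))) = -11000 / 42093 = -0.26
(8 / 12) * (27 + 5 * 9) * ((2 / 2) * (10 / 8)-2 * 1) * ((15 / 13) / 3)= -180 / 13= -13.85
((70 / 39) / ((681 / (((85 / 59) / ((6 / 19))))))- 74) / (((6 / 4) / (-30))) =6956265140 / 4700943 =1479.76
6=6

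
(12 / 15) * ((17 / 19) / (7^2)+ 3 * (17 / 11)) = 190672 / 51205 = 3.72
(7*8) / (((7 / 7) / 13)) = 728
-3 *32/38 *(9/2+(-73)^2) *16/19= -4096128/361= -11346.61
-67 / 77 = -0.87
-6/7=-0.86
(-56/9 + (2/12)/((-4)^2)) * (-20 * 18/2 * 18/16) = 80505/64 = 1257.89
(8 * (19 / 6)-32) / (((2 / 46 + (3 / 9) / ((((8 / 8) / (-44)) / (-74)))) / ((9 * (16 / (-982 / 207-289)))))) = 2742336 / 910749451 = 0.00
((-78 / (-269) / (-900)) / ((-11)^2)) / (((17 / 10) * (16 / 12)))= -13 / 11066660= -0.00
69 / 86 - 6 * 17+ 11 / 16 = -69151 / 688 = -100.51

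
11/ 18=0.61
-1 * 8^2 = -64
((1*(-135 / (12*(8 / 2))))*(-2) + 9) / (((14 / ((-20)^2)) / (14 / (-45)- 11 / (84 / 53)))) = -593905 / 196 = -3030.13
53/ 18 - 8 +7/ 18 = -14/ 3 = -4.67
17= 17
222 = 222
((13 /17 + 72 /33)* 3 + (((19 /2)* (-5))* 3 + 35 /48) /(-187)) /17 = 86149 /152592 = 0.56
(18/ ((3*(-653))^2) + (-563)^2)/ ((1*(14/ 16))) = 1081267474584/ 2984863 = 362250.29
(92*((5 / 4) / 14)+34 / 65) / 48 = 7951 / 43680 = 0.18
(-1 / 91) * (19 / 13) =-19 / 1183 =-0.02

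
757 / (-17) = -757 / 17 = -44.53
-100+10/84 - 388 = -20491/42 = -487.88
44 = 44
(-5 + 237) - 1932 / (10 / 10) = -1700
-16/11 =-1.45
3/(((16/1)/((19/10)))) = 57/160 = 0.36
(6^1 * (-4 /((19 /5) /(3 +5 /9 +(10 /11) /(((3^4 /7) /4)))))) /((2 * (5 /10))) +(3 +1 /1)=-115348 /5643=-20.44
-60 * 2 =-120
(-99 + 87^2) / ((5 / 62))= 92628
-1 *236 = -236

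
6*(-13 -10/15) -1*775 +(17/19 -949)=-34297/19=-1805.11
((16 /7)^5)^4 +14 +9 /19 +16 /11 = 252665761927912002263942113 /16676583656200908209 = 15150930.62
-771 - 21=-792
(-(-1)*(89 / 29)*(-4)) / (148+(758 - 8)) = -178 / 13021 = -0.01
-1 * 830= -830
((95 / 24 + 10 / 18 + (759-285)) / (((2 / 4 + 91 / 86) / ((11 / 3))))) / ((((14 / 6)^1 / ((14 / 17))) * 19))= 16296269 / 779076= 20.92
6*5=30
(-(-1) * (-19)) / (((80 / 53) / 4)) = -1007 / 20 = -50.35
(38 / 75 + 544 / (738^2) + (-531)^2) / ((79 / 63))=85045925923 / 378225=224855.38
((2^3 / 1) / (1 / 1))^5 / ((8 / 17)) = 69632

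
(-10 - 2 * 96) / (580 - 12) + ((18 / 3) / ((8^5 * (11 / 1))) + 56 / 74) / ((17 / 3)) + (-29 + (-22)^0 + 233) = 1648180358235 / 8048623616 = 204.78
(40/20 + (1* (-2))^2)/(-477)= -2/159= -0.01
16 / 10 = 8 / 5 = 1.60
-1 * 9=-9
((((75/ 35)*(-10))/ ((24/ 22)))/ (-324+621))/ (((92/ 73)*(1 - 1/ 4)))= -1825/ 26082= -0.07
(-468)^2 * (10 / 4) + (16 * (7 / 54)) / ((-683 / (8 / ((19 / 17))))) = 191853517624 / 350379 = 547559.98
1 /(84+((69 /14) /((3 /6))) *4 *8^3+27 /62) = 0.00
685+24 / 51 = 685.47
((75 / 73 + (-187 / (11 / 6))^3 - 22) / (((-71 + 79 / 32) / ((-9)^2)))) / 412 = 16733458440 / 5496389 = 3044.45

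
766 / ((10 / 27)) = 10341 / 5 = 2068.20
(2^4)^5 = 1048576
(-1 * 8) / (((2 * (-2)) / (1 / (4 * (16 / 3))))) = 3 / 32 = 0.09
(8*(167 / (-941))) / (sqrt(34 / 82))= -1336*sqrt(697) / 15997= -2.20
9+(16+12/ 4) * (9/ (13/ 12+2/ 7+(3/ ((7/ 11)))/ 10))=78777/ 773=101.91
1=1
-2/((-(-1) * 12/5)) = -5/6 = -0.83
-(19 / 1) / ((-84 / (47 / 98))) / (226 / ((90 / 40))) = 2679 / 2480576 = 0.00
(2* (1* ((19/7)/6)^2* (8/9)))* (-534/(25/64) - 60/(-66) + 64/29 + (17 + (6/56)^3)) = -28374840686281/57903476400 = -490.04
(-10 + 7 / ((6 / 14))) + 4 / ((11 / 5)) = 269 / 33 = 8.15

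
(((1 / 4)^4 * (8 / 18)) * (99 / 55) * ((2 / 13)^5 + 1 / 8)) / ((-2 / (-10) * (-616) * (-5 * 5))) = 371549 / 2927571046400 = 0.00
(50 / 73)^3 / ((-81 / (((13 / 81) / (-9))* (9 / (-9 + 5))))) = -406250 / 2552340537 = -0.00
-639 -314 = -953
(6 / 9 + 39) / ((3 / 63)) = 833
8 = 8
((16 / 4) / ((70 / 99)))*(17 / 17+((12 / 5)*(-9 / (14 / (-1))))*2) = 28314 / 1225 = 23.11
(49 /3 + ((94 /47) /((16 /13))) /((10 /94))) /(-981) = -0.03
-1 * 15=-15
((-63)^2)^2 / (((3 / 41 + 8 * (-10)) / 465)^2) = 5725795290930225 / 10738729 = 533191152.41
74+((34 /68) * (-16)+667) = 733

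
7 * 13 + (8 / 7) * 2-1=646 / 7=92.29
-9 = -9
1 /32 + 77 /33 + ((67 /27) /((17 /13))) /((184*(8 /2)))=199921 /84456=2.37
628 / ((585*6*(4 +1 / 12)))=1256 / 28665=0.04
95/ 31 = 3.06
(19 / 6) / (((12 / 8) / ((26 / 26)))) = 19 / 9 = 2.11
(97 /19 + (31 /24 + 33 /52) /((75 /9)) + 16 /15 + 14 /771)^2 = 6645967408976809 /161183337640000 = 41.23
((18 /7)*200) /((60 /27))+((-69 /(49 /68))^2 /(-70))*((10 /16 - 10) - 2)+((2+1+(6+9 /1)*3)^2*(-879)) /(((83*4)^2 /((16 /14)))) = 140627159433 /82702445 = 1700.40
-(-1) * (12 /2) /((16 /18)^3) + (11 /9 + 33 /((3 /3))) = 98531 /2304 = 42.77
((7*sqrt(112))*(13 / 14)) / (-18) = -13*sqrt(7) / 9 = -3.82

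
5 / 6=0.83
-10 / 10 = -1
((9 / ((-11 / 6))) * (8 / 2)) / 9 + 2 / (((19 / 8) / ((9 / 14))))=-1.64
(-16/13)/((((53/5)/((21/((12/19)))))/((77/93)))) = -204820/64077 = -3.20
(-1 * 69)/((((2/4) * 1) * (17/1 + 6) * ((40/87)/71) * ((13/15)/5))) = -277965/52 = -5345.48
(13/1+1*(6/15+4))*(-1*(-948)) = 82476/5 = 16495.20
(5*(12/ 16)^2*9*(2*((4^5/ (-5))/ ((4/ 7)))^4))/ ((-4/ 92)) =-2401457412243456/ 125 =-19211659297947.65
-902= -902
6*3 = 18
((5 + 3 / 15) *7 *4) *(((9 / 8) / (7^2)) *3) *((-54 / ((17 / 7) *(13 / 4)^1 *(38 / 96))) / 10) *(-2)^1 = 34.67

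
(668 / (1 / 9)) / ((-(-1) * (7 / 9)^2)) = 9938.20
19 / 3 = 6.33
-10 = -10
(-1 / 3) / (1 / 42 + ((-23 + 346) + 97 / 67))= -938 / 913063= -0.00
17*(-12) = -204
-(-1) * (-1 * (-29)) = 29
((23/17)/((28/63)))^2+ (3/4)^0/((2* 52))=557615/60112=9.28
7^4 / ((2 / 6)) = 7203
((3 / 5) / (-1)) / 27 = -1 / 45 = -0.02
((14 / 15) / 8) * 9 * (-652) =-3423 / 5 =-684.60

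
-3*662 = -1986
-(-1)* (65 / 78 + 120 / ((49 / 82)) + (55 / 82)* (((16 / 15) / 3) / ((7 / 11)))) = 202.02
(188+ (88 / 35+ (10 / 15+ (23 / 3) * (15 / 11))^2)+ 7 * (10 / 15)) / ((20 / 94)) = 571211539 / 381150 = 1498.65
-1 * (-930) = 930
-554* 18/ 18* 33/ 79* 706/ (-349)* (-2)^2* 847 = 43729227696/ 27571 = 1586058.82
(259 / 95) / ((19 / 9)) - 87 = -154704 / 1805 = -85.71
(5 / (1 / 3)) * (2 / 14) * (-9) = -135 / 7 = -19.29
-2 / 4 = -1 / 2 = -0.50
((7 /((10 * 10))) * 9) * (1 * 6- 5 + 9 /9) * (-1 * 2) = -63 /25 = -2.52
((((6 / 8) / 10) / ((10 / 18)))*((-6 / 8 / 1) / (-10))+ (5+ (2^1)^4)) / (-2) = -168081 / 16000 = -10.51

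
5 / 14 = 0.36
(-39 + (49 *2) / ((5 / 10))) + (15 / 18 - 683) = -3151 / 6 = -525.17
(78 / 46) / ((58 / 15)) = 585 / 1334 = 0.44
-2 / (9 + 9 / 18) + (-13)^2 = 3207 / 19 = 168.79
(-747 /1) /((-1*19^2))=747 /361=2.07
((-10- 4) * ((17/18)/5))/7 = -17/45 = -0.38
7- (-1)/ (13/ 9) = 100/ 13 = 7.69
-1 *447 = -447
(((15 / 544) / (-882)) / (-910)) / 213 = 1 / 6200078976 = 0.00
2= 2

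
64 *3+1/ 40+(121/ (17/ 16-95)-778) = -35306257/ 60120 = -587.26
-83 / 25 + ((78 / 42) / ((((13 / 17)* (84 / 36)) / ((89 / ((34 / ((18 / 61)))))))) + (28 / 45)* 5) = 400192 / 672525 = 0.60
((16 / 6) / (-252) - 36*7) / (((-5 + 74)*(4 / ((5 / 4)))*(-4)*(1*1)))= 119075 / 417312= 0.29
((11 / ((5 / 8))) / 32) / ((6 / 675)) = 495 / 8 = 61.88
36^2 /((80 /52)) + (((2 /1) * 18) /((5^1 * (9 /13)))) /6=12662 /15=844.13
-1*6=-6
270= 270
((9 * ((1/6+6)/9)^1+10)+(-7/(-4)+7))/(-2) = -299/24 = -12.46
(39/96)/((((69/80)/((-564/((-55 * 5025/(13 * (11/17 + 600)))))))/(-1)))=-162211946/21612525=-7.51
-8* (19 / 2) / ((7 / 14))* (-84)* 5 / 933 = 21280 / 311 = 68.42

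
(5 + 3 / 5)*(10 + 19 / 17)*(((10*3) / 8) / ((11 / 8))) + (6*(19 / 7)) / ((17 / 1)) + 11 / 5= 1131989 / 6545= 172.95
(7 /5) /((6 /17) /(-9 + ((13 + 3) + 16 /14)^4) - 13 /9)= -0.97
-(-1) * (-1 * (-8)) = 8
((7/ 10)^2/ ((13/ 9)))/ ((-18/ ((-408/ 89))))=2499/ 28925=0.09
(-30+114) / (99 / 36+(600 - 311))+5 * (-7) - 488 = -203335 / 389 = -522.71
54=54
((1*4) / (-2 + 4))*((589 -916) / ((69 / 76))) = -720.35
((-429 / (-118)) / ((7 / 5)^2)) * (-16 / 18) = -1.65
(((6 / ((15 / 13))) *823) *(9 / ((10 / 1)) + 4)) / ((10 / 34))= 8912267 / 125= 71298.14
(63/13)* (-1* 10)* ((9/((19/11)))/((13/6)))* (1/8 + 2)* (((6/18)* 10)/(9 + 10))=-2650725/61009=-43.45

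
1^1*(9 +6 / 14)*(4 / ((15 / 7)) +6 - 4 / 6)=2376 / 35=67.89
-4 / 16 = -1 / 4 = -0.25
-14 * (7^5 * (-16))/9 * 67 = 252239456/9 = 28026606.22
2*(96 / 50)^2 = 4608 / 625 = 7.37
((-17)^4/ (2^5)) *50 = 2088025/ 16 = 130501.56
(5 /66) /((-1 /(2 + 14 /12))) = -0.24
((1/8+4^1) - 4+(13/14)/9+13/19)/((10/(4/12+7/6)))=0.14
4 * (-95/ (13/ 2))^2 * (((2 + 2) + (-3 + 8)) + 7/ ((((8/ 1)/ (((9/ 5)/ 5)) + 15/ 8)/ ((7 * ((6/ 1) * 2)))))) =1673624880/ 58643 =28539.21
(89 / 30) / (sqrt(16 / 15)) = 89 *sqrt(15) / 120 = 2.87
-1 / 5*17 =-17 / 5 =-3.40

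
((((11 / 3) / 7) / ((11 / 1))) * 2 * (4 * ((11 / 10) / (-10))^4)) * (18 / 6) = 14641 / 87500000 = 0.00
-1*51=-51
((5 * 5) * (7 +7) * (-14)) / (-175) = 28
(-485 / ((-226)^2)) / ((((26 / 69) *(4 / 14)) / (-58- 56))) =13352535 / 1327976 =10.05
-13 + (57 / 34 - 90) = -3445 / 34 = -101.32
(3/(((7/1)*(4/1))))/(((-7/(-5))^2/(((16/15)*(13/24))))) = 65/2058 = 0.03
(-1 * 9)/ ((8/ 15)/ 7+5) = -1.77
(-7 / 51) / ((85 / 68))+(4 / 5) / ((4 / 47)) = 2369 / 255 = 9.29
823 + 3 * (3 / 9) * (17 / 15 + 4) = 12422 / 15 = 828.13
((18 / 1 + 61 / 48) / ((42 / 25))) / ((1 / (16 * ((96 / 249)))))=370000 / 5229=70.76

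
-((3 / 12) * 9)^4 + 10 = -4001 / 256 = -15.63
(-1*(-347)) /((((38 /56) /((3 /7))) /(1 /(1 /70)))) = 291480 /19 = 15341.05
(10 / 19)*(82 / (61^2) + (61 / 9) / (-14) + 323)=756103045 / 4454037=169.76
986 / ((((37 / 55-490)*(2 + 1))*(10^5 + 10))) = -5423 / 807470739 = -0.00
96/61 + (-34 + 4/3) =-5690/183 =-31.09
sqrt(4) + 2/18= 19/9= 2.11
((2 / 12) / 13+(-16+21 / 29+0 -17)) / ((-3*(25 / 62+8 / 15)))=11311745 / 985101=11.48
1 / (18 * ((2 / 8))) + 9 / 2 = 85 / 18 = 4.72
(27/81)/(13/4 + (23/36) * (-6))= -4/7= -0.57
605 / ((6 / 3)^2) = 605 / 4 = 151.25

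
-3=-3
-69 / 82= -0.84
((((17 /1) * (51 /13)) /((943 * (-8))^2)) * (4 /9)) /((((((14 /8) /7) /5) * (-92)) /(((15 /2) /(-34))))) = 425 /17016668864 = 0.00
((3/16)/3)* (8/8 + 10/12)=11/96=0.11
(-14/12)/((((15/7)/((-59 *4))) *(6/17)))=49147/135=364.05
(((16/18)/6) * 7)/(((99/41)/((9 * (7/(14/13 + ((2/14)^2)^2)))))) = 250827668/9987219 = 25.11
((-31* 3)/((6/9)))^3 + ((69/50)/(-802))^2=-4365272586043989/1608010000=-2714704.87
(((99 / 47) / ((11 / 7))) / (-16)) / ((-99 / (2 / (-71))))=-0.00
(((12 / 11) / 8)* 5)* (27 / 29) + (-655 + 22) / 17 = -396969 / 10846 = -36.60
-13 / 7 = -1.86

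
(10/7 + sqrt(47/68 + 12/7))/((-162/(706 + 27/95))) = -67097*sqrt(136255)/3662820 - 67097/10773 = -12.99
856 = 856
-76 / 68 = -19 / 17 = -1.12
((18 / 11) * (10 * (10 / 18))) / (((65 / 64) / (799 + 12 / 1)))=1038080 / 143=7259.30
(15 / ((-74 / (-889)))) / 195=0.92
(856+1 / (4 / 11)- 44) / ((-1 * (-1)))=3259 / 4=814.75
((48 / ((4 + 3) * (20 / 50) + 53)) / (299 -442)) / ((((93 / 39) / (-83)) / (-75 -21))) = -212480 / 10571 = -20.10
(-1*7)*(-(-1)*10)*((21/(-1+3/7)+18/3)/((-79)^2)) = 4305/12482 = 0.34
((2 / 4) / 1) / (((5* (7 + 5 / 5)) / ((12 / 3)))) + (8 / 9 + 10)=1969 / 180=10.94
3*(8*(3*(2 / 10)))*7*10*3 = 3024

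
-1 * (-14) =14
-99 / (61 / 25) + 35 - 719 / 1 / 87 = -73439 / 5307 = -13.84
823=823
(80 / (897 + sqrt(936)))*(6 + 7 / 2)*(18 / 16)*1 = 0.92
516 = 516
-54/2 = -27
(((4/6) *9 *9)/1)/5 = 10.80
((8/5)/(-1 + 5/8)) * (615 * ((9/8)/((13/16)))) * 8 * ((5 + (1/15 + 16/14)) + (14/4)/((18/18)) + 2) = -340347.22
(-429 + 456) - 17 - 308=-298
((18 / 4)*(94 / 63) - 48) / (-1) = 289 / 7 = 41.29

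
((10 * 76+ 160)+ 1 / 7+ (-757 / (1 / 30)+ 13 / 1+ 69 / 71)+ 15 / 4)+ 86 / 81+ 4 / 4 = -21770.07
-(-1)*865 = 865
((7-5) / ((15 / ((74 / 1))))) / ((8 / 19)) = 23.43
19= 19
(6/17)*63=378/17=22.24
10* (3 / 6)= 5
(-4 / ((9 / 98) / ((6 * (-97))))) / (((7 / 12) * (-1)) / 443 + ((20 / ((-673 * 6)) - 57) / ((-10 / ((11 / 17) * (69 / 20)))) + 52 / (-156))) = 2045.81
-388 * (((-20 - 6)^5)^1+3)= 4609972724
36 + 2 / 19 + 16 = 52.11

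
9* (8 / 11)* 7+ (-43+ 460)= 5091 / 11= 462.82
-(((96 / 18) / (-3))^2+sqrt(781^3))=-781*sqrt(781) -256 / 81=-21829.28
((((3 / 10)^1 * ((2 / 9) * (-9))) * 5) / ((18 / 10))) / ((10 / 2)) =-0.33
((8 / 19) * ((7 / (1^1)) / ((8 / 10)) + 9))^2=20164 / 361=55.86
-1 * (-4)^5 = 1024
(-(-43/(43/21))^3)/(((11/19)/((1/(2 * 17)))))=470.48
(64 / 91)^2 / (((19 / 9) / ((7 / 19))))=36864 / 427063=0.09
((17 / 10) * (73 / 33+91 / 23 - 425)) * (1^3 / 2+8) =-91871077 / 15180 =-6052.11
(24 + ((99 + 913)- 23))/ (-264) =-1013/ 264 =-3.84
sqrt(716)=2 * sqrt(179)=26.76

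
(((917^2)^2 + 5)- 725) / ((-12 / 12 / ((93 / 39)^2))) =-679517631526561 / 169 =-4020814387731.13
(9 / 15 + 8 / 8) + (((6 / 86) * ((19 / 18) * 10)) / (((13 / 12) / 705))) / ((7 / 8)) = 10747304 / 19565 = 549.31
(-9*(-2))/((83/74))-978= -961.95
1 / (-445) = -1 / 445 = -0.00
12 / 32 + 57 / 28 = 135 / 56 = 2.41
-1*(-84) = 84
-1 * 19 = -19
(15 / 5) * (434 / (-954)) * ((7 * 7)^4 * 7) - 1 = -8756732878 / 159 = -55073791.69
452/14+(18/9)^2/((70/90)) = 262/7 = 37.43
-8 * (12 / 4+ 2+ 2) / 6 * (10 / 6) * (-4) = 560 / 9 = 62.22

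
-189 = -189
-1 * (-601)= 601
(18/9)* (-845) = -1690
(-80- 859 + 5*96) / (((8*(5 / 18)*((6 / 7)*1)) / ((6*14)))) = -202419 / 10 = -20241.90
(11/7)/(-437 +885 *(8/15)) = 11/245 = 0.04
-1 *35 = -35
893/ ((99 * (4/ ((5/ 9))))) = 4465/ 3564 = 1.25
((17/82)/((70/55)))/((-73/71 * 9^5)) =-13277/4948542396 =-0.00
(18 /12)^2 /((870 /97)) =0.25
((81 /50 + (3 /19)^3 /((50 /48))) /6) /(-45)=-165 /27436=-0.01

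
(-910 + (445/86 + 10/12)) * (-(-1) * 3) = -116615/43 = -2711.98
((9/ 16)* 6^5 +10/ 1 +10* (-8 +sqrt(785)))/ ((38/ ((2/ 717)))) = 10* sqrt(785)/ 13623 +4304/ 13623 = 0.34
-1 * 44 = -44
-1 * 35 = -35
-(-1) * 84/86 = 42/43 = 0.98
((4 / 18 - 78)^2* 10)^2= 24010000000000 / 6561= 3659503124.52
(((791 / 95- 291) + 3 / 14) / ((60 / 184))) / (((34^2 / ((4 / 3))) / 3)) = -8640433 / 2882775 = -3.00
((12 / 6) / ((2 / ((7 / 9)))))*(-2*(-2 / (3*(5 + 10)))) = 28 / 405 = 0.07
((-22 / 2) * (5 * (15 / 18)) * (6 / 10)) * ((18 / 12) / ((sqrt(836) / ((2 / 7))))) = -0.41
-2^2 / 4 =-1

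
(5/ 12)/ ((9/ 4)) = 5/ 27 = 0.19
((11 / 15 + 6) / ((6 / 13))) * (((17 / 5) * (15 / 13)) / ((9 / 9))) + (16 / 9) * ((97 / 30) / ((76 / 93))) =109897 / 1710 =64.27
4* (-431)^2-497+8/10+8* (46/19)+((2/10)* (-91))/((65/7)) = 742565.21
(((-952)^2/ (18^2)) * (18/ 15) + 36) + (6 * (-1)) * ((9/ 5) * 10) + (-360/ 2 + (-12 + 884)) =536852/ 135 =3976.68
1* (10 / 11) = 10 / 11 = 0.91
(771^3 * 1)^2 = 210051732678908121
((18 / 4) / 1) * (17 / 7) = 153 / 14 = 10.93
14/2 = 7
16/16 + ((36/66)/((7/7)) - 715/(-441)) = 3.17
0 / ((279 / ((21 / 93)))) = 0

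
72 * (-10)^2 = 7200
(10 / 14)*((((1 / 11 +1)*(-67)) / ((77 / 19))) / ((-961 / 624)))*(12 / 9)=63548160 / 5697769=11.15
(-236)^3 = -13144256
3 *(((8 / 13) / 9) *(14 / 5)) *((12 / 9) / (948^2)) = 0.00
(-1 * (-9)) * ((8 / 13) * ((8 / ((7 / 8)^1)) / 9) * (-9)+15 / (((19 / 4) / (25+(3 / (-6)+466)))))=13889.89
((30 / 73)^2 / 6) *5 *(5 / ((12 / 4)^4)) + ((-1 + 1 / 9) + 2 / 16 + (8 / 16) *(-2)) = -2020349 / 1151064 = -1.76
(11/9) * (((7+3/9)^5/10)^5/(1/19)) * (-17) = -403656778363530237092427602909462528/23829992140584375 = -16939022723220734376.98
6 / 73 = 0.08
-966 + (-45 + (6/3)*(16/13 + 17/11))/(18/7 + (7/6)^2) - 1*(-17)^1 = -959.03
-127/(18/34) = -2159/9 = -239.89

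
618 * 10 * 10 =61800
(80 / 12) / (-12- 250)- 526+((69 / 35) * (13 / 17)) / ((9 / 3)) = -525.52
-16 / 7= -2.29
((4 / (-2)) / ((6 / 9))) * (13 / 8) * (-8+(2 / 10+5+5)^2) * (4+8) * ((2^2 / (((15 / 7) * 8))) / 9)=-218491 / 1500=-145.66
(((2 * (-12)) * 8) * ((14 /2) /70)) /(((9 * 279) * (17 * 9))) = -32 /640305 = -0.00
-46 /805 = -2 /35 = -0.06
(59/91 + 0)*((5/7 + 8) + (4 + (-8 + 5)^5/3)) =-28202/637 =-44.27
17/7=2.43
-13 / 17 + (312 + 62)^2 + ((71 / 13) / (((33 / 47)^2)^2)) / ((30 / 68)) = 550095697452883 / 3931328115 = 139926.17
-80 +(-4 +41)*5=105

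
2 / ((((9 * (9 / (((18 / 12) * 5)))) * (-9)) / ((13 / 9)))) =-65 / 2187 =-0.03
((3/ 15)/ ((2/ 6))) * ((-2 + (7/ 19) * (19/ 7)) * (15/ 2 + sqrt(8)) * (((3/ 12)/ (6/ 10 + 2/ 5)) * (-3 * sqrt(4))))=9 * sqrt(2)/ 5 + 27/ 4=9.30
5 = 5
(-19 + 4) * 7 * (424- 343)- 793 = -9298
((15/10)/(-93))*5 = -5/62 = -0.08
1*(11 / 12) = 11 / 12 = 0.92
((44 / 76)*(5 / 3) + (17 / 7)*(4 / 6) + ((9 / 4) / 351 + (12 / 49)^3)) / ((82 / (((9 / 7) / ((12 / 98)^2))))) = 302804669 / 111153952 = 2.72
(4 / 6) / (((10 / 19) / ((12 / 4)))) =19 / 5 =3.80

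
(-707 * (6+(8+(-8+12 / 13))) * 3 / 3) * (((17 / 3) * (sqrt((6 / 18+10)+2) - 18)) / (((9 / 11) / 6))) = 47595240 / 13 - 2644180 * sqrt(111) / 39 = 2946860.39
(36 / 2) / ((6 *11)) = 3 / 11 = 0.27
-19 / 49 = -0.39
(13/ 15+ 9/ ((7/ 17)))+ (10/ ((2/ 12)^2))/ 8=7111/ 105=67.72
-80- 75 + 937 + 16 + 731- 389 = 1140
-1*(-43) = 43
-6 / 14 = -3 / 7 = -0.43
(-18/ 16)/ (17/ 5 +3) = -45/ 256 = -0.18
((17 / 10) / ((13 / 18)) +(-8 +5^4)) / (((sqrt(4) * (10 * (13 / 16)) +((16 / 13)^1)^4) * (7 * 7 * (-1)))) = -353787304 / 519059205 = -0.68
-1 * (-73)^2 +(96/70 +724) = -161127/35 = -4603.63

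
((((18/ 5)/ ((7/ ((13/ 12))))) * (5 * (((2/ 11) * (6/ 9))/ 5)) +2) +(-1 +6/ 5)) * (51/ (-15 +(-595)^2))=44523/ 136293850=0.00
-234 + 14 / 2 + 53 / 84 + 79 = -12379 / 84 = -147.37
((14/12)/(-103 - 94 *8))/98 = -1/71820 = -0.00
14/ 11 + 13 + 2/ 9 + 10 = 24.49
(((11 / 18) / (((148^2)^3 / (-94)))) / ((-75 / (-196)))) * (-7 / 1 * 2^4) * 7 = 1241317 / 110839380868800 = 0.00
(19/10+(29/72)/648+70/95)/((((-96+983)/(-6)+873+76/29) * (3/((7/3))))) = 2373086849/841930264800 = 0.00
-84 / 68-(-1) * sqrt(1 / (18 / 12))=-21 / 17 +sqrt(6) / 3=-0.42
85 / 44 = 1.93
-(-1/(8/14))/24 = 7/96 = 0.07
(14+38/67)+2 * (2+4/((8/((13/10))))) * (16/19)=19.03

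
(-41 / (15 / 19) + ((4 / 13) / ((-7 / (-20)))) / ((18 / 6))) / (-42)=70489 / 57330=1.23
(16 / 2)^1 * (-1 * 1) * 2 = -16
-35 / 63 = -5 / 9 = -0.56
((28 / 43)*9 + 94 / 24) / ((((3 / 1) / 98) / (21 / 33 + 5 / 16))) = 41283235 / 136224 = 303.05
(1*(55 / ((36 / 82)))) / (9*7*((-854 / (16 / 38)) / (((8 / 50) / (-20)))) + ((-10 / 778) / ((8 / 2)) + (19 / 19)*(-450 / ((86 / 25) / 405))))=7543877 / 958627058769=0.00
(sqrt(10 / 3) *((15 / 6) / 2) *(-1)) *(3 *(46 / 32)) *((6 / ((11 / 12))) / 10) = -207 *sqrt(30) / 176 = -6.44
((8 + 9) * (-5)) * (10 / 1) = -850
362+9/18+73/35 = 25521/70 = 364.59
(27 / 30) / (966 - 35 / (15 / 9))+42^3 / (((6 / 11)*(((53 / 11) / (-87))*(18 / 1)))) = -7582598047 / 55650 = -136255.13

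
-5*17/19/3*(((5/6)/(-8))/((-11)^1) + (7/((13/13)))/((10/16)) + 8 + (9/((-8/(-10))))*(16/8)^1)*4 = -1871921/7524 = -248.79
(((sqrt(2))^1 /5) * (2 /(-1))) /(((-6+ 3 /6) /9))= 0.93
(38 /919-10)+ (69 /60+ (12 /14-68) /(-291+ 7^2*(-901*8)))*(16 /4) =-60918044763 /11369780695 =-5.36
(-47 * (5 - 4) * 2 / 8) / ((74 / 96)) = -564 / 37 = -15.24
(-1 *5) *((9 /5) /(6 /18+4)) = -27 /13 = -2.08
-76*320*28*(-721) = 490972160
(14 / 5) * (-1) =-14 / 5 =-2.80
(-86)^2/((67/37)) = 273652/67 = 4084.36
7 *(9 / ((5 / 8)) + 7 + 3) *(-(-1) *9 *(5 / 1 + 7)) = 92232 / 5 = 18446.40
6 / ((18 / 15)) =5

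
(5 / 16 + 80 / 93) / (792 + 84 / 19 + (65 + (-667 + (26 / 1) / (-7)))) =232085 / 37741632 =0.01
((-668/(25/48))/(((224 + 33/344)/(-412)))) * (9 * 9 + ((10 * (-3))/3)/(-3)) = 383241582592/1927225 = 198856.69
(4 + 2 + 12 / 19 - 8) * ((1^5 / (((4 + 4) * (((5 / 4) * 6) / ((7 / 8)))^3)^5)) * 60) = -61718299629259 / 2439445082642841600000000000000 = -0.00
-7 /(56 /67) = -67 /8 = -8.38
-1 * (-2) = 2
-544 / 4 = -136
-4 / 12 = -1 / 3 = -0.33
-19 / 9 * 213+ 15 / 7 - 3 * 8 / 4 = -9524 / 21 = -453.52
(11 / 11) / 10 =0.10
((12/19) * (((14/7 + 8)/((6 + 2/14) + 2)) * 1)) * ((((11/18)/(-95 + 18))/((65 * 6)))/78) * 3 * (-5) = 5/1647243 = 0.00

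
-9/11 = -0.82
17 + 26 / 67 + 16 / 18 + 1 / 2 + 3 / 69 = 522041 / 27738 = 18.82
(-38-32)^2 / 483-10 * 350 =-3489.86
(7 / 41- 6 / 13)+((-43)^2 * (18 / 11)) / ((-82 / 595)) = -128719840 / 5863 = -21954.60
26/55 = 0.47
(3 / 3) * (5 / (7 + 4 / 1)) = 5 / 11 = 0.45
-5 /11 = -0.45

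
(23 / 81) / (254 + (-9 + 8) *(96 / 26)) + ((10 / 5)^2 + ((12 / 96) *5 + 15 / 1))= 20691755 / 1054296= 19.63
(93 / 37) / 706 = 93 / 26122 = 0.00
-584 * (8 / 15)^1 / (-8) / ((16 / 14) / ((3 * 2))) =1022 / 5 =204.40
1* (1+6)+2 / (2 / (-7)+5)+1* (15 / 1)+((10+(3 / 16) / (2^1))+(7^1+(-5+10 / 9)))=112873 / 3168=35.63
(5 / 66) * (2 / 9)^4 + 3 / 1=649579 / 216513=3.00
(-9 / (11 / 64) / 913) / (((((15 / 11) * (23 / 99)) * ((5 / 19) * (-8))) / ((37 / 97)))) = 151848 / 4629325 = 0.03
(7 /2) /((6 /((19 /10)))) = 133 /120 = 1.11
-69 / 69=-1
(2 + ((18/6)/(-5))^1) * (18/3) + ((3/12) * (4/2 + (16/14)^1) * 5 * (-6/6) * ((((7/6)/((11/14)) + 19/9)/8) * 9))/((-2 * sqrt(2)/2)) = 19.64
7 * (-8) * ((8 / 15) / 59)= -448 / 885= -0.51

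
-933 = -933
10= 10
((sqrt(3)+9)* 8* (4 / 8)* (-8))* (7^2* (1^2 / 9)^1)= -1568-1568* sqrt(3) / 9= -1869.76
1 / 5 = 0.20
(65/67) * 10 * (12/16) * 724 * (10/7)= 3529500/469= 7525.59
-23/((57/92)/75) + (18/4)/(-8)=-846571/304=-2784.77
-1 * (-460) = 460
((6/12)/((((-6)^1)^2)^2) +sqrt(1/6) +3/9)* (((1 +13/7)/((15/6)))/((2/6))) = 865/756 +4* sqrt(6)/7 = 2.54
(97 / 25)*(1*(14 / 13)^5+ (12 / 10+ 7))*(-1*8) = -13899815208 / 46411625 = -299.49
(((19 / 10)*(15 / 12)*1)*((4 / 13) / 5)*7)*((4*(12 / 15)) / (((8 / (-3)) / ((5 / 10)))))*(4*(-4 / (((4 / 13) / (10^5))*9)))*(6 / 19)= 112000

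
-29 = -29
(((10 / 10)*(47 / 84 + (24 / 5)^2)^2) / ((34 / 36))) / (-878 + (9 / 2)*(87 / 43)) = -105612062683 / 155614812500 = -0.68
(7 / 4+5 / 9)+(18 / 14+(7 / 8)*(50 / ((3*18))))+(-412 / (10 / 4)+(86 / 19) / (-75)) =-115241579 / 718200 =-160.46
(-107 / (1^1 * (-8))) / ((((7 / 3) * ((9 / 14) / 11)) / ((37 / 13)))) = 43549 / 156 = 279.16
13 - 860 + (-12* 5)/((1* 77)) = -65279/77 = -847.78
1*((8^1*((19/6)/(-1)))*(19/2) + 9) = -695/3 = -231.67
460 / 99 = 4.65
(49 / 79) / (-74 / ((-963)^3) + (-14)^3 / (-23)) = 1006474503069 / 193593182811730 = 0.01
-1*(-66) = 66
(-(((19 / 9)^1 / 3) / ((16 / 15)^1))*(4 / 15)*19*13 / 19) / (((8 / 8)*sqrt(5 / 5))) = -247 / 108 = -2.29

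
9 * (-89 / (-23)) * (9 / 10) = 7209 / 230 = 31.34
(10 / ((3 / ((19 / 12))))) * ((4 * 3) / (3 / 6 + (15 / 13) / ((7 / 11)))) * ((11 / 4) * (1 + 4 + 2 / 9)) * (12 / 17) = 17877860 / 64413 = 277.55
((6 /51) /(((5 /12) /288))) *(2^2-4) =0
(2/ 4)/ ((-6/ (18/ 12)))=-1/ 8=-0.12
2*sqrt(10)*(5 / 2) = 5*sqrt(10) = 15.81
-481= -481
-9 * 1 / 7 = -1.29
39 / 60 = 13 / 20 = 0.65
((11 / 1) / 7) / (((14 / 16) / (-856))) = -75328 / 49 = -1537.31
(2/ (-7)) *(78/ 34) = -78/ 119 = -0.66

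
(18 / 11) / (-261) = -2 / 319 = -0.01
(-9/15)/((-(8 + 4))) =1/20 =0.05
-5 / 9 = -0.56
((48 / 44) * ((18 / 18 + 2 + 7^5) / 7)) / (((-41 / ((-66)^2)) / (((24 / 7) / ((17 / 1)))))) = -46759680 / 833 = -56134.07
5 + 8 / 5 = 33 / 5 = 6.60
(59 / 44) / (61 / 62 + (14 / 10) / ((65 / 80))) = 118885 / 239998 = 0.50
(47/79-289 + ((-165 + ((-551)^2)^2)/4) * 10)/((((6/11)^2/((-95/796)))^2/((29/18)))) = 34878632375612582619425/583849264896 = 59739104718.79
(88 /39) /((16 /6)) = 11 /13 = 0.85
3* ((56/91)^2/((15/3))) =192/845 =0.23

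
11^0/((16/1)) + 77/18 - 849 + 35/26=-1578683/1872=-843.31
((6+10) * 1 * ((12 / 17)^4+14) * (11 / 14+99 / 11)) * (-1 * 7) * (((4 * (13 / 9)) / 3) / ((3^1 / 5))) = -339110948800 / 6765201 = -50125.78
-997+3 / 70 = -69787 / 70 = -996.96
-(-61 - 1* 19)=80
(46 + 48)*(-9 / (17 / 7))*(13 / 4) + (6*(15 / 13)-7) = -1132.22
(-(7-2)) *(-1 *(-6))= -30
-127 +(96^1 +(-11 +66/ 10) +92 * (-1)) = -637/ 5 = -127.40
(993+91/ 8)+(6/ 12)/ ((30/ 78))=40227/ 40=1005.68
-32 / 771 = -0.04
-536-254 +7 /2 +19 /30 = -11788 /15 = -785.87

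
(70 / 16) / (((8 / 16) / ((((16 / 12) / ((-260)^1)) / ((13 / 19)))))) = -133 / 2028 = -0.07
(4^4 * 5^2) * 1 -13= 6387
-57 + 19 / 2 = -95 / 2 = -47.50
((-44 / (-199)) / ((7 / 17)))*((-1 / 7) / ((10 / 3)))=-1122 / 48755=-0.02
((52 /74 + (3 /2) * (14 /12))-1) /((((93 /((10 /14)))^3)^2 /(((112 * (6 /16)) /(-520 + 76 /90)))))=-16796875 /696251055499973031492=-0.00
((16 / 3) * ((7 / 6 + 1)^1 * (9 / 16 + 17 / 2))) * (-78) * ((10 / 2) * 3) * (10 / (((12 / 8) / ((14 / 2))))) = -17153500 / 3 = -5717833.33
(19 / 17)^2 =361 / 289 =1.25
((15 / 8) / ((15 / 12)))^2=9 / 4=2.25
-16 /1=-16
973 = 973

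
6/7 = 0.86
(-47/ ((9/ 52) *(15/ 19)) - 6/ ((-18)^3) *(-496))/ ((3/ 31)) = -12974864/ 3645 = -3559.63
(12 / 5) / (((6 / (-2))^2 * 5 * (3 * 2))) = 2 / 225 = 0.01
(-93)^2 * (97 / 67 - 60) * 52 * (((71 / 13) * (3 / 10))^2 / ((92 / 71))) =-109295369042373 / 2003300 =-54557664.37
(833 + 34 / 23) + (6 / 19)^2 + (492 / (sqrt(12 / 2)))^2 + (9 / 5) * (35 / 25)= 8548166414 / 207575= 41181.10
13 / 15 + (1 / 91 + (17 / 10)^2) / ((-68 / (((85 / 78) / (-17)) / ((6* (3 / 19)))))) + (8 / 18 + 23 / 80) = 278274713 / 173759040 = 1.60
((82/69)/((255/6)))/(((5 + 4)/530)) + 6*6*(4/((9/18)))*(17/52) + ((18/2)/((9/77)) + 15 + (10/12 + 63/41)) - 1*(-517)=7958327879/11253762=707.17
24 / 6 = 4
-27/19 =-1.42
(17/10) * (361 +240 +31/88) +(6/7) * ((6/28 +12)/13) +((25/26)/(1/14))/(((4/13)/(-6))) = 426364291/560560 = 760.60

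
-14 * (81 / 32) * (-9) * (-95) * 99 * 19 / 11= -82898235 / 16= -5181139.69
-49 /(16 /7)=-21.44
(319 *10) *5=15950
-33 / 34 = -0.97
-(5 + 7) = -12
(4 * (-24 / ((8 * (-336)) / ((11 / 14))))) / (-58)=-11 / 22736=-0.00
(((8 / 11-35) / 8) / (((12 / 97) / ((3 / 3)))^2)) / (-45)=3547193 / 570240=6.22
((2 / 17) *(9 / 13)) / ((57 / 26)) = 12 / 323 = 0.04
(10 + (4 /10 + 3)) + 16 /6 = 241 /15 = 16.07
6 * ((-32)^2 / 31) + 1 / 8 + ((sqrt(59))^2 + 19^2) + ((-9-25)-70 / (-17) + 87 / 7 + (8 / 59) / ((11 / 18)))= 601.09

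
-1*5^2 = -25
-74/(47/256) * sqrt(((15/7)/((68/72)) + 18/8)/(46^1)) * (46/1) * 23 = -653568 * sqrt(1308286)/5593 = -133658.72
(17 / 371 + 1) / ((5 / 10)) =2.09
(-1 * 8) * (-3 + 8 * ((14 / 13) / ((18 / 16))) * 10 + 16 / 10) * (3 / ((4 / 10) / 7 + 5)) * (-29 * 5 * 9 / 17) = 357125720 / 13039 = 27389.04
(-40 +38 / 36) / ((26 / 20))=-3505 / 117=-29.96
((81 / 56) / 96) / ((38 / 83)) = 2241 / 68096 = 0.03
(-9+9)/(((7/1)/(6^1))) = 0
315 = 315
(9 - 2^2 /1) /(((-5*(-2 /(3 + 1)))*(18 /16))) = 16 /9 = 1.78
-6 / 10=-3 / 5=-0.60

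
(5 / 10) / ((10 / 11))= 11 / 20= 0.55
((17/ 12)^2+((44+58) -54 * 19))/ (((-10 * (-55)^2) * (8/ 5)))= 132767/ 6969600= 0.02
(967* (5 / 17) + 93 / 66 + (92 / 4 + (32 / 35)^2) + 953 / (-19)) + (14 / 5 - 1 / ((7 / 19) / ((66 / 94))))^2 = 5005283745317 / 19229013650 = 260.30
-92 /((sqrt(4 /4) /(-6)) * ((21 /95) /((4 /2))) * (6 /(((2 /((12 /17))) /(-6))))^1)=-74290 /189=-393.07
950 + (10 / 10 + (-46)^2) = 3067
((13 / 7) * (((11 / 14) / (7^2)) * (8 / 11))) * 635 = 33020 / 2401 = 13.75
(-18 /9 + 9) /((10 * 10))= 7 /100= 0.07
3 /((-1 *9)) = -1 /3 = -0.33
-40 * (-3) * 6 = 720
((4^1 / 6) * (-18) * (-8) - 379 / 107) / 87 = 9893 / 9309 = 1.06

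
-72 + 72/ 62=-2196/ 31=-70.84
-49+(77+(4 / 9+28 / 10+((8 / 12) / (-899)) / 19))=24015856 / 768645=31.24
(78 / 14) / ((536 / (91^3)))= 4198467 / 536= 7832.96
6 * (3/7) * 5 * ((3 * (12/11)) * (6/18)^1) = 1080/77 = 14.03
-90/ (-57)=30/ 19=1.58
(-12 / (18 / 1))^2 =4 / 9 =0.44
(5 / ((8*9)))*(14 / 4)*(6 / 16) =35 / 384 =0.09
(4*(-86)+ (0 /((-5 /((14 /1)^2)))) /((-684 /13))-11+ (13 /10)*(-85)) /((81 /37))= -34447 /162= -212.64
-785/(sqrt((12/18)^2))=-1177.50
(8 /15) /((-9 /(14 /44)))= -28 /1485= -0.02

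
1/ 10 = 0.10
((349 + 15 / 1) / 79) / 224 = 13 / 632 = 0.02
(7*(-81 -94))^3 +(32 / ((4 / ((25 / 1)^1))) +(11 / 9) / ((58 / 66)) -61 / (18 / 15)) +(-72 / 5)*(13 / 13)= -1599290975293 / 870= -1838265488.84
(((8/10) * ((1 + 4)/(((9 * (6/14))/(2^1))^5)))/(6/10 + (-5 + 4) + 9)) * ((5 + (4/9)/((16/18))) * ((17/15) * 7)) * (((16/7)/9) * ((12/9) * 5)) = 64366776320/49977243081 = 1.29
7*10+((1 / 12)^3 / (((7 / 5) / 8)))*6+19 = 22433 / 252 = 89.02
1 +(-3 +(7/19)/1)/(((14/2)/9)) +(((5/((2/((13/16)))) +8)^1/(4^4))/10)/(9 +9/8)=-87629929/36771840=-2.38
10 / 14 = 5 / 7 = 0.71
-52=-52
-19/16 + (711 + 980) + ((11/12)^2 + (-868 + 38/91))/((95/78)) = 31223237/31920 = 978.17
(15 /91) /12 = 5 /364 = 0.01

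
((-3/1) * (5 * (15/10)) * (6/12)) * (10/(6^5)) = -25/1728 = -0.01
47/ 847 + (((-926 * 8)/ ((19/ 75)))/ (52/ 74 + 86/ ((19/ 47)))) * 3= -410.96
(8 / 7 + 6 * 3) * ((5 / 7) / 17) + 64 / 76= 26058 / 15827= 1.65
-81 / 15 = -27 / 5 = -5.40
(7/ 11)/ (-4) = -7/ 44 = -0.16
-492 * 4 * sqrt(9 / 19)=-5904 * sqrt(19) / 19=-1354.47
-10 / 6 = -5 / 3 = -1.67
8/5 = 1.60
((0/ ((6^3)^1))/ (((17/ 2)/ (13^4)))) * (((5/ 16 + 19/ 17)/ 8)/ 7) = 0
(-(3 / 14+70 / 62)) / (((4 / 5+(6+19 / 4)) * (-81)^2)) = -530 / 29898477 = -0.00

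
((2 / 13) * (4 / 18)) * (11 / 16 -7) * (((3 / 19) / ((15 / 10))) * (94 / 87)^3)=-41944492 / 1463852169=-0.03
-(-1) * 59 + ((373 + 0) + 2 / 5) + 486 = 4592 / 5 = 918.40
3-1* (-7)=10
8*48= 384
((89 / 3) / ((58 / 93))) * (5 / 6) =13795 / 348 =39.64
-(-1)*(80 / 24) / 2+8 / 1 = 29 / 3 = 9.67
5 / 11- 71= -70.55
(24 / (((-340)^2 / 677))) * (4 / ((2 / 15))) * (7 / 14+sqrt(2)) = 8.07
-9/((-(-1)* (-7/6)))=54/7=7.71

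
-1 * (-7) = 7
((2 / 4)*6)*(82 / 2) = 123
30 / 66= 5 / 11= 0.45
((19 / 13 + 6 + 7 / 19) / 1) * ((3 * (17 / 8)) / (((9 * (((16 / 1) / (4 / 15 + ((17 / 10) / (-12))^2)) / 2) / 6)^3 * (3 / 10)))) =1157204314208471 / 509786298777600000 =0.00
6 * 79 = 474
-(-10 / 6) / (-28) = -5 / 84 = -0.06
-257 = -257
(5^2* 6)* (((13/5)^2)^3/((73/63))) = 1824533802/45625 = 39989.78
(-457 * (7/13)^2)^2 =501446449/28561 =17557.03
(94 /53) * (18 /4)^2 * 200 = 380700 /53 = 7183.02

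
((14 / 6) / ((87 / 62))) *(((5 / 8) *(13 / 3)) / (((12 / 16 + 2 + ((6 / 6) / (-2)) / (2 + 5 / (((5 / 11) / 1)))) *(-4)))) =-183365 / 441612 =-0.42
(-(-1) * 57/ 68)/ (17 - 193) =-57/ 11968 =-0.00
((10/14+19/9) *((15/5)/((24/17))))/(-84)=-1513/21168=-0.07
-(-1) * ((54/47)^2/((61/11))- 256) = -34463668/134749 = -255.76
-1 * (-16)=16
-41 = -41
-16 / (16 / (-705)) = 705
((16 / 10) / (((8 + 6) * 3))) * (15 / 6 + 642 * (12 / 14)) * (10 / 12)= 7739 / 441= 17.55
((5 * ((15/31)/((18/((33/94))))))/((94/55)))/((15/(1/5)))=0.00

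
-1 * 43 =-43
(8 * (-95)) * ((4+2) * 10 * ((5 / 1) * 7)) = -1596000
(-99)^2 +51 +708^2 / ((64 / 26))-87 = 426807 / 2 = 213403.50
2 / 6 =1 / 3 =0.33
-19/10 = -1.90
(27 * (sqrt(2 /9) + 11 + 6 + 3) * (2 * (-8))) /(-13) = 144 * sqrt(2) /13 + 8640 /13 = 680.28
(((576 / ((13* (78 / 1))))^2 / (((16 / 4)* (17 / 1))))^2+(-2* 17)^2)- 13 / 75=1155.83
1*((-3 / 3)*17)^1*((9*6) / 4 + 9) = -765 / 2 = -382.50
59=59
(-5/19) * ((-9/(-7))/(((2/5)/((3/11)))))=-675/2926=-0.23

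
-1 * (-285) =285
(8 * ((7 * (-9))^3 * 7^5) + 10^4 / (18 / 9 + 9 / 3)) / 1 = -33620317432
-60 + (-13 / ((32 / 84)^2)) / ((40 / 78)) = -300387 / 1280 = -234.68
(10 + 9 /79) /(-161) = -0.06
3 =3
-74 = -74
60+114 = 174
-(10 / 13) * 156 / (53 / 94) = -11280 / 53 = -212.83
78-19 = 59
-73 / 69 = -1.06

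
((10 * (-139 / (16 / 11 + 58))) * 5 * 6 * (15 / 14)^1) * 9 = -6763.27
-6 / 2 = -3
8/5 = 1.60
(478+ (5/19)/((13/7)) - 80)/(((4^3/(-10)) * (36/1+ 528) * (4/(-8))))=491705/2228928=0.22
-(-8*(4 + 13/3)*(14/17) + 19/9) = 8077/153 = 52.79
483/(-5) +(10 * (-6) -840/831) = -218291/1385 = -157.61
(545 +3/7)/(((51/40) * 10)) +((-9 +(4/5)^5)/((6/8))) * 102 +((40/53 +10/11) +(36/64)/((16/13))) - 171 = -217378005473621/166504800000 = -1305.54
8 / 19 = 0.42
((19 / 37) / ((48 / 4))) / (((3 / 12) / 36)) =228 / 37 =6.16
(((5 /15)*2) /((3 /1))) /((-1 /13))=-26 /9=-2.89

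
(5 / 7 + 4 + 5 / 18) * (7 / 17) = 37 / 18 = 2.06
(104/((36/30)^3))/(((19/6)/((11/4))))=17875/342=52.27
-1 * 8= -8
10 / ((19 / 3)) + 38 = 752 / 19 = 39.58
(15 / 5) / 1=3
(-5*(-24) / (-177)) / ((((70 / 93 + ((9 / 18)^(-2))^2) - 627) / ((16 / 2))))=29760 / 3348427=0.01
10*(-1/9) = -10/9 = -1.11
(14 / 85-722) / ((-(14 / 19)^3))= 105210201 / 58310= 1804.33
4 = 4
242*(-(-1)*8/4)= 484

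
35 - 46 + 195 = 184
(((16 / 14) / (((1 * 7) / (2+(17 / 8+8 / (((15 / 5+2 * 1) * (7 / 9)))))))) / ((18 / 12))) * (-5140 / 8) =-148289 / 343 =-432.33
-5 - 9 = -14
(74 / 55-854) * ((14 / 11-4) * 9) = 2532384 / 121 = 20928.79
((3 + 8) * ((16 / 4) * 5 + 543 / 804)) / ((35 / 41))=2498991 / 9380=266.42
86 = 86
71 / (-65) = -71 / 65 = -1.09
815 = 815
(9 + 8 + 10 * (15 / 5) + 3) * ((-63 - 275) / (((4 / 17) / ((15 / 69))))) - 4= -359217 / 23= -15618.13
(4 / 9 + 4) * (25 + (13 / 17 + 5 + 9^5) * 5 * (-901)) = -10641667600 / 9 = -1182407511.11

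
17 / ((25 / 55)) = 187 / 5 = 37.40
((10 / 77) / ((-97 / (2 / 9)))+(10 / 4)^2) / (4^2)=1680445 / 4302144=0.39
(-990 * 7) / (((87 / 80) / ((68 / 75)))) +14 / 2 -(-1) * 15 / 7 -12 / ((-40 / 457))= -11431767 / 2030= -5631.41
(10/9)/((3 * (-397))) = -0.00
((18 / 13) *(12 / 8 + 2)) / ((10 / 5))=63 / 26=2.42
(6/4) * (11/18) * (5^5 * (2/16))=34375/96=358.07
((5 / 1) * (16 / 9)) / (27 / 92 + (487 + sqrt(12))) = 329956160 / 18087452937 -1354240 * sqrt(3) / 18087452937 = 0.02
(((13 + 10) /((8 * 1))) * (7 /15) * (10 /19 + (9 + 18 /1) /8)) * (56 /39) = 668311 /88920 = 7.52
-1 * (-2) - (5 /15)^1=5 /3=1.67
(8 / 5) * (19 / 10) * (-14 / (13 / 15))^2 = 134064 / 169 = 793.28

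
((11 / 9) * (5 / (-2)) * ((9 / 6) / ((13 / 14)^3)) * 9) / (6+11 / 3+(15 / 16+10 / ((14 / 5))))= -3457440 / 951301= -3.63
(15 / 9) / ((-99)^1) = -5 / 297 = -0.02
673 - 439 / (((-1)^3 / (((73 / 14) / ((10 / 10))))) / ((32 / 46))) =364729 / 161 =2265.40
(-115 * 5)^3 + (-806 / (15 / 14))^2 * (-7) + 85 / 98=-4279259157641 / 22050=-194070710.10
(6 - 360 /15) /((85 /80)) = -288 /17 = -16.94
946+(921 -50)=1817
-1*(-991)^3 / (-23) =-973242271 / 23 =-42314881.35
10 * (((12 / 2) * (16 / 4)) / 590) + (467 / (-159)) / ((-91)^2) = 31572743 / 77684061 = 0.41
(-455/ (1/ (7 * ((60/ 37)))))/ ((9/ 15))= -318500/ 37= -8608.11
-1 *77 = -77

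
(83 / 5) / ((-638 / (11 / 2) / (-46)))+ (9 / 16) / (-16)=243047 / 37120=6.55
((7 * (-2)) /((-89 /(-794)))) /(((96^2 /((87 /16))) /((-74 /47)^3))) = 4082175923 /14193019392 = 0.29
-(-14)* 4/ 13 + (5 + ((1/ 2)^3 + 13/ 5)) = 12.03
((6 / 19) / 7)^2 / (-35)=-36 / 619115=-0.00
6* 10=60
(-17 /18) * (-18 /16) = 17 /16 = 1.06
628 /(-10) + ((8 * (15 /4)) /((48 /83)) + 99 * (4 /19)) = 7537 /760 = 9.92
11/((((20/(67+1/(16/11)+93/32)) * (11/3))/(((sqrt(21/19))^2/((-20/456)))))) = -266.84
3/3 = 1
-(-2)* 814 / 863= 1.89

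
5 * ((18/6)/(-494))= -15/494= -0.03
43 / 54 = 0.80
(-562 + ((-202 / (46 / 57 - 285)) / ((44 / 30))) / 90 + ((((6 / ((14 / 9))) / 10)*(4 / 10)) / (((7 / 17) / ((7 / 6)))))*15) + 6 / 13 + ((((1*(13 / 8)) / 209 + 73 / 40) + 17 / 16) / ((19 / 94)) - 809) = -28728872020871 / 21286133960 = -1349.65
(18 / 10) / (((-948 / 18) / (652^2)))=-14528.87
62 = 62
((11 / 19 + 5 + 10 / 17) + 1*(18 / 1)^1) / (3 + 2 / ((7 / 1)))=54642 / 7429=7.36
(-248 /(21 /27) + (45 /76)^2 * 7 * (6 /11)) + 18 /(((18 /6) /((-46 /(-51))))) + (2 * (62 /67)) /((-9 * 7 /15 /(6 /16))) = -11299173045 /36183752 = -312.27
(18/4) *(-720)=-3240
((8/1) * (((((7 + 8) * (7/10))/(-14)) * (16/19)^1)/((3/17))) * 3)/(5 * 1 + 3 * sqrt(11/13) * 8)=106080/114209 - 39168 * sqrt(143)/114209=-3.17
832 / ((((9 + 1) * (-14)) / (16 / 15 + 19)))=-8944 / 75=-119.25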